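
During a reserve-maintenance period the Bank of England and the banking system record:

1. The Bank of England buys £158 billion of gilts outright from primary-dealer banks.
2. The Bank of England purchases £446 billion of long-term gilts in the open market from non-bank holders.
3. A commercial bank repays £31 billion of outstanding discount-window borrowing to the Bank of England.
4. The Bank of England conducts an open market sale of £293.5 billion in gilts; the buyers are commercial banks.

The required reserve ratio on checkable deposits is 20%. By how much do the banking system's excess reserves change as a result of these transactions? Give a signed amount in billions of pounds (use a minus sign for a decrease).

OMO purchase (from banks) £158 billion: reserves +£158B, deposits 0.
Asset purchase (from non-banks) £446 billion: reserves +£446B, deposits +£446B.
Discount-window repayment £31 billion: reserves −£31B, deposits 0.
OMO sale (to banks) £293.5 billion: reserves −£293.5B, deposits 0.
Totals: Δreserves = +£279.5B, Δdeposits = +£446B.
Δrequired reserves = 20% × +£446B = +£89.2B.
Δexcess reserves = Δreserves − Δrequired = +£279.5B − (+£89.2B) = +£190.3 billion.

+£190.3 billion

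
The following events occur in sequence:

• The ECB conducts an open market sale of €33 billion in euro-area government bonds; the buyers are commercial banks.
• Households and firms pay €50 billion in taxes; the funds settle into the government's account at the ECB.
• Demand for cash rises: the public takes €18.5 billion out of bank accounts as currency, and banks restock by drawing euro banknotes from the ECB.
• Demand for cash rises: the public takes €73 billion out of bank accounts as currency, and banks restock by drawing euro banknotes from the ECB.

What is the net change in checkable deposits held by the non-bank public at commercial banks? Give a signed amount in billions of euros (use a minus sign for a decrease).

ECB balance sheet:
  Assets:      Securities −€33B
  Liabilities: Bank reserves −€174.5B, Currency in circulation +€91.5B, Government deposits +€50B
Commercial banking system:
  Assets:      Reserves at CB −€174.5B, Securities +€33B
  Liabilities: Checkable deposits −€141.5B
So the change in checkable deposits held by the non-bank public at commercial banks is -€141.5 billion.

-€141.5 billion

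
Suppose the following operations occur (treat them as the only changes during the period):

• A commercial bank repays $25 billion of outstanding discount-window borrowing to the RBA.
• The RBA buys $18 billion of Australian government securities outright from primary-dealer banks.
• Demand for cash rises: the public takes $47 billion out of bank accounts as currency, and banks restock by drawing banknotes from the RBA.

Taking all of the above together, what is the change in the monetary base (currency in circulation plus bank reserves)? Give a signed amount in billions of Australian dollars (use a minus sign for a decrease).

-$7 billion

RBA balance sheet:
  Assets:      Securities +$18B, Loans to banks −$25B
  Liabilities: Bank reserves −$54B, Currency in circulation +$47B
Commercial banking system:
  Assets:      Reserves at CB −$54B, Securities −$18B
  Liabilities: Checkable deposits −$47B, Borrowings from CB −$25B
Monetary base = currency + reserves: +$47B + (−$54B) = -$7 billion.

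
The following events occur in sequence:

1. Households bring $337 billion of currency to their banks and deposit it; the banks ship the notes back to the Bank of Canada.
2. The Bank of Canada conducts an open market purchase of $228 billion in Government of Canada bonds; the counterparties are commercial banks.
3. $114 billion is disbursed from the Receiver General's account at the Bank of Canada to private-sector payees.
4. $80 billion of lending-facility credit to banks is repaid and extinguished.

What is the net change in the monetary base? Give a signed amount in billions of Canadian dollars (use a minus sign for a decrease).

+$262 billion

Currency deposit $337 billion: just a shift between currency and reserves — both are base money → 0.
OMO purchase (from banks) $228 billion: Bank of Canada balance sheet expands → +$228B.
Government spending $114 billion: a non-base liability converts back to reserves → +$114B.
Discount-window repayment $80 billion: Bank of Canada balance sheet contracts → −$80B.
Net: 0 + 228 + 114 − 80 = +$262 billion.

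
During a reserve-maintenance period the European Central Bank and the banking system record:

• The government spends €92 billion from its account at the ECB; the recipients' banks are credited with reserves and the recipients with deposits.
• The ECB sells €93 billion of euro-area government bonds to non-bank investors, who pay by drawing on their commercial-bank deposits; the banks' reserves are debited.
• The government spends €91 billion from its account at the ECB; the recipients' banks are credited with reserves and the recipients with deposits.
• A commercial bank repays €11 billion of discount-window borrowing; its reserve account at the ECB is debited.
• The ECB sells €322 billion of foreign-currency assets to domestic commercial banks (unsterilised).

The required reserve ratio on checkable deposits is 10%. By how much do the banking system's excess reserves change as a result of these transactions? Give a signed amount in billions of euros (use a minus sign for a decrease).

-€252 billion

Government spending €92 billion: reserves +€92B, deposits +€92B.
Asset sale (to non-banks) €93 billion: reserves −€93B, deposits −€93B.
Government spending €91 billion: reserves +€91B, deposits +€91B.
Discount-window repayment €11 billion: reserves −€11B, deposits 0.
FX sale €322 billion: reserves −€322B, deposits 0.
Totals: Δreserves = −€243B, Δdeposits = +€90B.
Δrequired reserves = 10% × +€90B = +€9B.
Δexcess reserves = Δreserves − Δrequired = −€243B − (+€9B) = -€252 billion.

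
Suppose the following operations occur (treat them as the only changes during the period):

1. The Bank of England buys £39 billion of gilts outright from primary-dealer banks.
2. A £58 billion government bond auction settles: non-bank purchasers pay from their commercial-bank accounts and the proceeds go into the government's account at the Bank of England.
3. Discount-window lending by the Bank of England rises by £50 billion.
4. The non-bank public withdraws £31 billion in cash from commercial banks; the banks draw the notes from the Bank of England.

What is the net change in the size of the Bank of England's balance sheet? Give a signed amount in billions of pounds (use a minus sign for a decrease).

Bank of England balance sheet:
  Assets:      Securities +£39B, Loans to banks +£50B
  Liabilities: Currency in circulation +£31B, Government deposits +£58B
Change in total Bank of England assets = +£89 billion.

+£89 billion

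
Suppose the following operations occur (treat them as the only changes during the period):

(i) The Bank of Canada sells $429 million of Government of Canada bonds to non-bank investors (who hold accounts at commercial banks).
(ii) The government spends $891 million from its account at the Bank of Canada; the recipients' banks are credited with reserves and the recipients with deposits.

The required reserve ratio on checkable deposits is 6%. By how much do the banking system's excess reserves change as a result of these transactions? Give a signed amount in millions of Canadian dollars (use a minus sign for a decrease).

Asset sale (to non-banks) $429 million: reserves −$429M, deposits −$429M.
Government spending $891 million: reserves +$891M, deposits +$891M.
Totals: Δreserves = +$462M, Δdeposits = +$462M.
Δrequired reserves = 6% × +$462M = +$27.72M.
Δexcess reserves = Δreserves − Δrequired = +$462M − (+$27.72M) = +$434.28 million.

+$434.28 million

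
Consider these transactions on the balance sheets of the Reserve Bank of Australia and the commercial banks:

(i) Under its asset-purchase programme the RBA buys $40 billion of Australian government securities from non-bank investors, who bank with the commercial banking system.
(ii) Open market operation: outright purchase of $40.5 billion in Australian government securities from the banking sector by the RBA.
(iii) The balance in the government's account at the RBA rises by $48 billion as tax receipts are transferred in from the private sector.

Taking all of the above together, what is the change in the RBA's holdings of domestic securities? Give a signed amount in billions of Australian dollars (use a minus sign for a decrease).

+$80.5 billion

Asset purchase (from non-banks) $40 billion: securities added to the RBA's portfolio → +$40B.
OMO purchase (from banks) $40.5 billion: securities added to the RBA's portfolio → +$40.5B.
Government account inflow $48 billion: the RBA's securities portfolio is untouched → 0.
Net: 40 + 40.5 + 0 = +$80.5 billion.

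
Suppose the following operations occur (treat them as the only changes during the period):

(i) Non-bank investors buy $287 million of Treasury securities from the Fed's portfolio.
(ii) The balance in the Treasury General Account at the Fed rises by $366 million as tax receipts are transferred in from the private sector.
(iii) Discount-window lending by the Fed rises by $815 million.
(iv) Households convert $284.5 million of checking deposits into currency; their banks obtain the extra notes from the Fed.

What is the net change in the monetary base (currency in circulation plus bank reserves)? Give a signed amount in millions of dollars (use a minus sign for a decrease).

Fed balance sheet:
  Assets:      Securities −$287M, Loans to banks +$815M
  Liabilities: Bank reserves −$122.5M, Currency in circulation +$284.5M, Government deposits +$366M
Commercial banking system:
  Assets:      Reserves at CB −$122.5M
  Liabilities: Checkable deposits −$937.5M, Borrowings from CB +$815M
Monetary base = currency + reserves: +$284.5M + (−$122.5M) = +$162 million.

+$162 million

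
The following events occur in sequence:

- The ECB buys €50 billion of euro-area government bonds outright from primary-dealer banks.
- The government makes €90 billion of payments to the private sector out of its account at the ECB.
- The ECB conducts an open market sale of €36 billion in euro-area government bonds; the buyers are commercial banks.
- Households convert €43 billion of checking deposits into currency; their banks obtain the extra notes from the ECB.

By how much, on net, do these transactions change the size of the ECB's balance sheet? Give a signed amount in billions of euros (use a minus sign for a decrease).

OMO purchase (from banks) €50 billion: an ECB asset is acquired → +€50B.
Government spending €90 billion: only the composition of liabilities changes → 0.
OMO sale (to banks) €36 billion: an ECB asset is shed → −€36B.
Currency withdrawal €43 billion: only the composition of liabilities changes → 0.
Net: 50 + 0 − 36 + 0 = +€14 billion.

+€14 billion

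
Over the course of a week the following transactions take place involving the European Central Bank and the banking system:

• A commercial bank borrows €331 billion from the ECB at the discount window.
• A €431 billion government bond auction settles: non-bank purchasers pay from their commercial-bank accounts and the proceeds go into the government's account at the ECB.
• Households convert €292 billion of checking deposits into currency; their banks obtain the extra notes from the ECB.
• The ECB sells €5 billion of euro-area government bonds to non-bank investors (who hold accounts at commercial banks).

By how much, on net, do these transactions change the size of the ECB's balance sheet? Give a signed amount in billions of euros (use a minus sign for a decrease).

+€326 billion

Discount-window loan €331 billion: an ECB asset is acquired → +€331B.
Government account inflow €431 billion: only the composition of liabilities changes → 0.
Currency withdrawal €292 billion: only the composition of liabilities changes → 0.
Asset sale (to non-banks) €5 billion: an ECB asset is shed → −€5B.
Net: 331 + 0 + 0 − 5 = +€326 billion.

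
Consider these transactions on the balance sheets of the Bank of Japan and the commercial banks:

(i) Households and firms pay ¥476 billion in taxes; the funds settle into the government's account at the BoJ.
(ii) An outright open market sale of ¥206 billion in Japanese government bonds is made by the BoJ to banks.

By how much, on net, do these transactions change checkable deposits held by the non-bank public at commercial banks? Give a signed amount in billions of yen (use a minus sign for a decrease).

BoJ balance sheet:
  Assets:      Securities −¥206B
  Liabilities: Bank reserves −¥682B, Government deposits +¥476B
Commercial banking system:
  Assets:      Reserves at CB −¥682B, Securities +¥206B
  Liabilities: Checkable deposits −¥476B
So the change in checkable deposits held by the non-bank public at commercial banks is -¥476 billion.

-¥476 billion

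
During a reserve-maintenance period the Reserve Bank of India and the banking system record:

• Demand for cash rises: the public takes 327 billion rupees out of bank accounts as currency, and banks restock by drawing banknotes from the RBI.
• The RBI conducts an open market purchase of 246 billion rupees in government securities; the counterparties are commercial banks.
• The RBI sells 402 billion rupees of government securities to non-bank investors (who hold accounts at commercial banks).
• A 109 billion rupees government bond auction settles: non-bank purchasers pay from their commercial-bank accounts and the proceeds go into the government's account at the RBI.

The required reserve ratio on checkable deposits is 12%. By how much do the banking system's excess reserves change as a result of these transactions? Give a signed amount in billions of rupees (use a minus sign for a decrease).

-491.44 billion

Currency withdrawal 327 billion rupees: reserves −327B, deposits −327B.
OMO purchase (from banks) 246 billion rupees: reserves +246B, deposits 0.
Asset sale (to non-banks) 402 billion rupees: reserves −402B, deposits −402B.
Government account inflow 109 billion rupees: reserves −109B, deposits −109B.
Totals: Δreserves = −592B, Δdeposits = −838B.
Δrequired reserves = 12% × −838B = −100.56B.
Δexcess reserves = Δreserves − Δrequired = −592B − (−100.56B) = -491.44 billion.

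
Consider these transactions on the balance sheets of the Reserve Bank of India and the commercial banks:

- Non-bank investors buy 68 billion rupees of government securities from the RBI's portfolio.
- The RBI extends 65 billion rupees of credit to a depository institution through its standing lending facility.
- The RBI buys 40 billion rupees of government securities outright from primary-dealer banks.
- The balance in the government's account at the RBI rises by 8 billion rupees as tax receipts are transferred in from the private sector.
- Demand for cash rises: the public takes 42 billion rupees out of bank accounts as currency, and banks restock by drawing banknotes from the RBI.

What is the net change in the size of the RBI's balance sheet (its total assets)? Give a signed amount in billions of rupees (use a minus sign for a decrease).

+37 billion

RBI balance sheet:
  Assets:      Securities −28B, Loans to banks +65B
  Liabilities: Bank reserves −13B, Currency in circulation +42B, Government deposits +8B
Change in total RBI assets = +37 billion.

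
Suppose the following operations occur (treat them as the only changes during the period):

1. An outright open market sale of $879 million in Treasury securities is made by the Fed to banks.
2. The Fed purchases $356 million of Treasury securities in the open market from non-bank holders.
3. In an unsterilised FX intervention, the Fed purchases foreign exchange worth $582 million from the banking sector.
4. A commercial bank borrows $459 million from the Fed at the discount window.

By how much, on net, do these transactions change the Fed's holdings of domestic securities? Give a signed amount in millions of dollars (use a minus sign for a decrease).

Fed balance sheet:
  Assets:      Securities −$523M, Loans to banks +$459M, Foreign assets +$582M
  Liabilities: Bank reserves +$518M
So the change in the Fed's holdings of domestic securities is -$523 million.

-$523 million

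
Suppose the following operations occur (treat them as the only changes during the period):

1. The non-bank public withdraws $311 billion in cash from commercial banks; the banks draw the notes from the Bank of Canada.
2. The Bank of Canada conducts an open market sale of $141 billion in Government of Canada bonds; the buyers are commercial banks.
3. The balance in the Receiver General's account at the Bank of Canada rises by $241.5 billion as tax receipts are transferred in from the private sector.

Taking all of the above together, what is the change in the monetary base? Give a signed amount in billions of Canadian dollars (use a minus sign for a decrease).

Currency withdrawal $311 billion: just a shift between currency and reserves — both are base money → 0.
OMO sale (to banks) $141 billion: Bank of Canada balance sheet contracts → −$141B.
Government account inflow $241.5 billion: reserves shift to a non-base liability → −$241.5B.
Net: 0 − 141 − 241.5 = -$382.5 billion.

-$382.5 billion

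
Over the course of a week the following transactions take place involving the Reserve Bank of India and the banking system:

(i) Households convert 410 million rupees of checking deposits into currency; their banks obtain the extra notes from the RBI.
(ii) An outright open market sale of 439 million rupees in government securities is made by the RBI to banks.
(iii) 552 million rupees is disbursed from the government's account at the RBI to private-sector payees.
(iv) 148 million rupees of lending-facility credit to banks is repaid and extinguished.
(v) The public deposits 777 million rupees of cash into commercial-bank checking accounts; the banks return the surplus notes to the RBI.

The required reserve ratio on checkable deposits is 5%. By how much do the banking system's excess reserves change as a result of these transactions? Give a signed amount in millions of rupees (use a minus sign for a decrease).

+286.05 million

Currency withdrawal 410 million rupees: reserves −410M, deposits −410M.
OMO sale (to banks) 439 million rupees: reserves −439M, deposits 0.
Government spending 552 million rupees: reserves +552M, deposits +552M.
Discount-window repayment 148 million rupees: reserves −148M, deposits 0.
Currency deposit 777 million rupees: reserves +777M, deposits +777M.
Totals: Δreserves = +332M, Δdeposits = +919M.
Δrequired reserves = 5% × +919M = +45.95M.
Δexcess reserves = Δreserves − Δrequired = +332M − (+45.95M) = +286.05 million.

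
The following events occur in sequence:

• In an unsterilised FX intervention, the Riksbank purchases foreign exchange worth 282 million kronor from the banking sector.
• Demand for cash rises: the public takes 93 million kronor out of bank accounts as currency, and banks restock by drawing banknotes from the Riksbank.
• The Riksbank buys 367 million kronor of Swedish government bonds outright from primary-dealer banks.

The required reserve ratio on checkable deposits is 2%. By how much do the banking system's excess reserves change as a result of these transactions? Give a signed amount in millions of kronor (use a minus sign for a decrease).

+557.86 million

FX purchase 282 million kronor: reserves +282M, deposits 0.
Currency withdrawal 93 million kronor: reserves −93M, deposits −93M.
OMO purchase (from banks) 367 million kronor: reserves +367M, deposits 0.
Totals: Δreserves = +556M, Δdeposits = −93M.
Δrequired reserves = 2% × −93M = −1.86M.
Δexcess reserves = Δreserves − Δrequired = +556M − (−1.86M) = +557.86 million.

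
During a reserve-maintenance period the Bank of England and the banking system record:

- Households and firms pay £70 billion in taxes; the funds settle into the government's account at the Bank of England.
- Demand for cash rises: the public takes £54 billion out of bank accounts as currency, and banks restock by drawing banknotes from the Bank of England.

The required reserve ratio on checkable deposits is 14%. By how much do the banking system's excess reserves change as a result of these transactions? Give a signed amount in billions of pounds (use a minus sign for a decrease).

-£106.64 billion

Government account inflow £70 billion: reserves −£70B, deposits −£70B.
Currency withdrawal £54 billion: reserves −£54B, deposits −£54B.
Totals: Δreserves = −£124B, Δdeposits = −£124B.
Δrequired reserves = 14% × −£124B = −£17.36B.
Δexcess reserves = Δreserves − Δrequired = −£124B − (−£17.36B) = -£106.64 billion.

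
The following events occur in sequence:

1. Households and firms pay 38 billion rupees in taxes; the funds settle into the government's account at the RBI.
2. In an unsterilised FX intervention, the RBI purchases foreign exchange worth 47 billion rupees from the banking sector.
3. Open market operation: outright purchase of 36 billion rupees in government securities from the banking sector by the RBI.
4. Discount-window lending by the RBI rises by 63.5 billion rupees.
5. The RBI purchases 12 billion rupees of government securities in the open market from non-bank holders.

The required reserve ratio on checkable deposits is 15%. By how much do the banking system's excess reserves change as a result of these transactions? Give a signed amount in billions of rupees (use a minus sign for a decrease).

Government account inflow 38 billion rupees: reserves −38B, deposits −38B.
FX purchase 47 billion rupees: reserves +47B, deposits 0.
OMO purchase (from banks) 36 billion rupees: reserves +36B, deposits 0.
Discount-window loan 63.5 billion rupees: reserves +63.5B, deposits 0.
Asset purchase (from non-banks) 12 billion rupees: reserves +12B, deposits +12B.
Totals: Δreserves = +120.5B, Δdeposits = −26B.
Δrequired reserves = 15% × −26B = −3.9B.
Δexcess reserves = Δreserves − Δrequired = +120.5B − (−3.9B) = +124.4 billion.

+124.4 billion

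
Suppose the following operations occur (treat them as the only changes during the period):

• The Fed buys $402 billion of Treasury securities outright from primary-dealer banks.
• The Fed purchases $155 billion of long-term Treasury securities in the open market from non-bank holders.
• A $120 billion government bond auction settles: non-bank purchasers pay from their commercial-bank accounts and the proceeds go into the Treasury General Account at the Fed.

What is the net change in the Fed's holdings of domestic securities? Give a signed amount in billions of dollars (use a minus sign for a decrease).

Fed balance sheet:
  Assets:      Securities +$557B
  Liabilities: Bank reserves +$437B, Government deposits +$120B
So the change in the Fed's holdings of domestic securities is +$557 billion.

+$557 billion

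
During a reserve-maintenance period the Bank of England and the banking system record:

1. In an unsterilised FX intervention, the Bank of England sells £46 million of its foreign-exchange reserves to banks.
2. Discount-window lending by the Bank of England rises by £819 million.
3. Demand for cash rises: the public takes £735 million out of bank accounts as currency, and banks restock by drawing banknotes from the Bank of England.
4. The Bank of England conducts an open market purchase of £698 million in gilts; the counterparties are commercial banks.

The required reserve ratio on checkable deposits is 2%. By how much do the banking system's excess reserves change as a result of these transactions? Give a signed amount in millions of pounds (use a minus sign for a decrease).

FX sale £46 million: reserves −£46M, deposits 0.
Discount-window loan £819 million: reserves +£819M, deposits 0.
Currency withdrawal £735 million: reserves −£735M, deposits −£735M.
OMO purchase (from banks) £698 million: reserves +£698M, deposits 0.
Totals: Δreserves = +£736M, Δdeposits = −£735M.
Δrequired reserves = 2% × −£735M = −£14.7M.
Δexcess reserves = Δreserves − Δrequired = +£736M − (−£14.7M) = +£750.7 million.

+£750.7 million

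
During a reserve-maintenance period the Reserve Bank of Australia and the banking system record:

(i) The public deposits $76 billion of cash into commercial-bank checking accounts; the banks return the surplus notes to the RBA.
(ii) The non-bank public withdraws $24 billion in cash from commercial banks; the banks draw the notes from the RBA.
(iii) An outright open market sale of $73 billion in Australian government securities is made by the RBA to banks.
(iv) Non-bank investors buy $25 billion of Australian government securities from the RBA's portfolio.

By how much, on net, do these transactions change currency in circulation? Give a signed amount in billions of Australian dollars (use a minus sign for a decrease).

-$52 billion

RBA balance sheet:
  Assets:      Securities −$98B
  Liabilities: Bank reserves −$46B, Currency in circulation −$52B
Commercial banking system:
  Assets:      Reserves at CB −$46B, Securities +$73B
  Liabilities: Checkable deposits +$27B
So the change in currency in circulation is -$52 billion.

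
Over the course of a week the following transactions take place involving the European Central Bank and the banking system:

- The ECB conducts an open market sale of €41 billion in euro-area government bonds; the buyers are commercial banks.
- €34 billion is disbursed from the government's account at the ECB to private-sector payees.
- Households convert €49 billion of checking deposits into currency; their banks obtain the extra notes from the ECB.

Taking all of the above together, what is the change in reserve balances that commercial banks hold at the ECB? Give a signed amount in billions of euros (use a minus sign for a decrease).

OMO sale (to banks) €41 billion: the buying banks pay out of their reserve balances → −€41B.
Government spending €34 billion: government payments flow into bank reserve accounts → +€34B.
Currency withdrawal €49 billion: banks swap reserves for currency → −€49B.
Net: −41 + 34 − 49 = -€56 billion.

-€56 billion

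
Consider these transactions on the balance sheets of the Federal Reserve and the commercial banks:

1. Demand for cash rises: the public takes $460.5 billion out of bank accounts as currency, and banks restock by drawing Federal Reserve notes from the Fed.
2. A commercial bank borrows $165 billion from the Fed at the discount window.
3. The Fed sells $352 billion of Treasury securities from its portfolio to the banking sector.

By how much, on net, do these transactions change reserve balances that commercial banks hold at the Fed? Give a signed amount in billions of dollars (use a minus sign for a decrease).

-$647.5 billion

Currency withdrawal $460.5 billion: banks swap reserves for currency → −$460.5B.
Discount-window loan $165 billion: the loan is credited to the bank's reserve account → +$165B.
OMO sale (to banks) $352 billion: the buying banks pay out of their reserve balances → −$352B.
Net: −460.5 + 165 − 352 = -$647.5 billion.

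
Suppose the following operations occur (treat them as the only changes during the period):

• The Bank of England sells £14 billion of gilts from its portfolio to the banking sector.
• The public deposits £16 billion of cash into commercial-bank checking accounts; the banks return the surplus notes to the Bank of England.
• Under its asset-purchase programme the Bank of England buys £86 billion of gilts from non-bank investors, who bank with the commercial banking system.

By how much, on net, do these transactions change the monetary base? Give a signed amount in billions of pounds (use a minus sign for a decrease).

OMO sale (to banks) £14 billion: Bank of England balance sheet contracts → −£14B.
Currency deposit £16 billion: just a shift between currency and reserves — both are base money → 0.
Asset purchase (from non-banks) £86 billion: Bank of England balance sheet expands → +£86B.
Net: −14 + 0 + 86 = +£72 billion.

+£72 billion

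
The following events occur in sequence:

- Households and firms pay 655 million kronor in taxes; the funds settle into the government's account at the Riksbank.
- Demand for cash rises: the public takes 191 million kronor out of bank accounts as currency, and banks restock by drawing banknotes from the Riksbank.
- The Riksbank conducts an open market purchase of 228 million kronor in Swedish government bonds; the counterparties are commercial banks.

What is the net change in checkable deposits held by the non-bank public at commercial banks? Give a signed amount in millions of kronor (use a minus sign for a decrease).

-846 million

Riksbank balance sheet:
  Assets:      Securities +228M
  Liabilities: Bank reserves −618M, Currency in circulation +191M, Government deposits +655M
Commercial banking system:
  Assets:      Reserves at CB −618M, Securities −228M
  Liabilities: Checkable deposits −846M
So the change in checkable deposits held by the non-bank public at commercial banks is -846 million.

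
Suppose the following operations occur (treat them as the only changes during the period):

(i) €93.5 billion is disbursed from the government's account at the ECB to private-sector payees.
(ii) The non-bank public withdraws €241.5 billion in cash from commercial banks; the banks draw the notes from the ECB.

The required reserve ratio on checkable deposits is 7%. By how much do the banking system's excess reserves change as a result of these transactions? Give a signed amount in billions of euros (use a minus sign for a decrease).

Government spending €93.5 billion: reserves +€93.5B, deposits +€93.5B.
Currency withdrawal €241.5 billion: reserves −€241.5B, deposits −€241.5B.
Totals: Δreserves = −€148B, Δdeposits = −€148B.
Δrequired reserves = 7% × −€148B = −€10.36B.
Δexcess reserves = Δreserves − Δrequired = −€148B − (−€10.36B) = -€137.64 billion.

-€137.64 billion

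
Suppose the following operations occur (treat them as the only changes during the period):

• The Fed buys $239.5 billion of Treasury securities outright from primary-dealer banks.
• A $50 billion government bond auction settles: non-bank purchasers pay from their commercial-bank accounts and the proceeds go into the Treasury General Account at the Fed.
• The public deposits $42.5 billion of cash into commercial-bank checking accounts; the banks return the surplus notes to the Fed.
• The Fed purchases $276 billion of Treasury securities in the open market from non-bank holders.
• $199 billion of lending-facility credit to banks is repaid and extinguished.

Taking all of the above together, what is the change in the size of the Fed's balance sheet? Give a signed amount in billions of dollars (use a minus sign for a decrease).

OMO purchase (from banks) $239.5 billion: a Fed asset is acquired → +$239.5B.
Government account inflow $50 billion: only the composition of liabilities changes → 0.
Currency deposit $42.5 billion: only the composition of liabilities changes → 0.
Asset purchase (from non-banks) $276 billion: a Fed asset is acquired → +$276B.
Discount-window repayment $199 billion: a Fed asset is shed → −$199B.
Net: 239.5 + 0 + 0 + 276 − 199 = +$316.5 billion.

+$316.5 billion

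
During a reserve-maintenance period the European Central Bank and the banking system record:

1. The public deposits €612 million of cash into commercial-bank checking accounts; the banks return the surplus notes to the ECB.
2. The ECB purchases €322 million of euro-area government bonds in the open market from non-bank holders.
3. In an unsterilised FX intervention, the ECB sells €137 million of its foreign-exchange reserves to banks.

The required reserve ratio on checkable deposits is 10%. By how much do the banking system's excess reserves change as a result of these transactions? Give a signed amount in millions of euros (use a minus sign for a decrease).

+€703.6 million

Currency deposit €612 million: reserves +€612M, deposits +€612M.
Asset purchase (from non-banks) €322 million: reserves +€322M, deposits +€322M.
FX sale €137 million: reserves −€137M, deposits 0.
Totals: Δreserves = +€797M, Δdeposits = +€934M.
Δrequired reserves = 10% × +€934M = +€93.4M.
Δexcess reserves = Δreserves − Δrequired = +€797M − (+€93.4M) = +€703.6 million.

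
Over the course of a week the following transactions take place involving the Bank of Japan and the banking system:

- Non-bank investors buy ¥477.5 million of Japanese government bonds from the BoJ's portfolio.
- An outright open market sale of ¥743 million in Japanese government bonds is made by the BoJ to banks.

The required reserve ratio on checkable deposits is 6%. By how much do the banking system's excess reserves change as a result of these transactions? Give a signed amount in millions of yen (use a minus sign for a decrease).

Asset sale (to non-banks) ¥477.5 million: reserves −¥477.5M, deposits −¥477.5M.
OMO sale (to banks) ¥743 million: reserves −¥743M, deposits 0.
Totals: Δreserves = −¥1220.5M, Δdeposits = −¥477.5M.
Δrequired reserves = 6% × −¥477.5M = −¥28.65M.
Δexcess reserves = Δreserves − Δrequired = −¥1220.5M − (−¥28.65M) = -¥1191.85 million.

-¥1191.85 million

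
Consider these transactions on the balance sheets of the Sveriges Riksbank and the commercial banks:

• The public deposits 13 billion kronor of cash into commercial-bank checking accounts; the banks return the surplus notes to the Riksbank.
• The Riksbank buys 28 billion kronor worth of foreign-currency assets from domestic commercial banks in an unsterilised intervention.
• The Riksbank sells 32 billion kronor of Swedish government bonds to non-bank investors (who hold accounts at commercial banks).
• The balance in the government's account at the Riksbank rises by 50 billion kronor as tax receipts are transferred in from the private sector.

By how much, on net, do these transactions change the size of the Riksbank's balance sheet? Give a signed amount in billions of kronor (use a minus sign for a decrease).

-4 billion

Riksbank balance sheet:
  Assets:      Securities −32B, Foreign assets +28B
  Liabilities: Bank reserves −41B, Currency in circulation −13B, Government deposits +50B
Commercial banking system:
  Assets:      Reserves at CB −41B, Foreign assets −28B
  Liabilities: Checkable deposits −69B
Change in total Riksbank assets = -4 billion.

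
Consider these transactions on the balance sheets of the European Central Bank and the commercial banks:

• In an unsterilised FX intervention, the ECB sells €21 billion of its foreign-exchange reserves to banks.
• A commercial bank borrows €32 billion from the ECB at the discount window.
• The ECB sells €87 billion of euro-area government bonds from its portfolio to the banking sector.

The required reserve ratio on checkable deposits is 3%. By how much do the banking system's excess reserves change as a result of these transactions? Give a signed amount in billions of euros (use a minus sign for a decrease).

FX sale €21 billion: reserves −€21B, deposits 0.
Discount-window loan €32 billion: reserves +€32B, deposits 0.
OMO sale (to banks) €87 billion: reserves −€87B, deposits 0.
Totals: Δreserves = −€76B, Δdeposits = 0.
Δrequired reserves = 3% × 0 = 0.
Δexcess reserves = Δreserves − Δrequired = −€76B − (0) = -€76 billion.

-€76 billion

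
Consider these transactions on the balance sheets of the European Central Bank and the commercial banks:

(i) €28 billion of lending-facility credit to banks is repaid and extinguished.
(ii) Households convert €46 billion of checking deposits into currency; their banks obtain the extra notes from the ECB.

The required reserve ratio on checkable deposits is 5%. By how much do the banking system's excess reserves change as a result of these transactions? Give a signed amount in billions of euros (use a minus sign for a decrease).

Discount-window repayment €28 billion: reserves −€28B, deposits 0.
Currency withdrawal €46 billion: reserves −€46B, deposits −€46B.
Totals: Δreserves = −€74B, Δdeposits = −€46B.
Δrequired reserves = 5% × −€46B = −€2.3B.
Δexcess reserves = Δreserves − Δrequired = −€74B − (−€2.3B) = -€71.7 billion.

-€71.7 billion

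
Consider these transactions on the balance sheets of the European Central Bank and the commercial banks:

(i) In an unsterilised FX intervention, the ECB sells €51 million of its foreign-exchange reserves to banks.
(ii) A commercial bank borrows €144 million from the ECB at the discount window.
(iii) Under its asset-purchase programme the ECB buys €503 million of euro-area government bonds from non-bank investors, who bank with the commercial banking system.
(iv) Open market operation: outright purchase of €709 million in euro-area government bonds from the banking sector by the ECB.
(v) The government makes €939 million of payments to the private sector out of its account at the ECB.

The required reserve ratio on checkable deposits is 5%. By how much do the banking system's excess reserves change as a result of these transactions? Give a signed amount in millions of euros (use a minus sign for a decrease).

+€2171.9 million

FX sale €51 million: reserves −€51M, deposits 0.
Discount-window loan €144 million: reserves +€144M, deposits 0.
Asset purchase (from non-banks) €503 million: reserves +€503M, deposits +€503M.
OMO purchase (from banks) €709 million: reserves +€709M, deposits 0.
Government spending €939 million: reserves +€939M, deposits +€939M.
Totals: Δreserves = +€2244M, Δdeposits = +€1442M.
Δrequired reserves = 5% × +€1442M = +€72.1M.
Δexcess reserves = Δreserves − Δrequired = +€2244M − (+€72.1M) = +€2171.9 million.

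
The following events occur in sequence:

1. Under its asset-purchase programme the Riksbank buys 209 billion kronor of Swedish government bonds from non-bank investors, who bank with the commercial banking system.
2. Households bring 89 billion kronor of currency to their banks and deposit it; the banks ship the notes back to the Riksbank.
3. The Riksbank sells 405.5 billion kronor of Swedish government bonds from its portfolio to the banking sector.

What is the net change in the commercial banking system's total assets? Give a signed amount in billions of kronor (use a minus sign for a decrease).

Asset purchase (from non-banks) 209 billion kronor: bank balance sheets expand → +209B.
Currency deposit 89 billion kronor: bank balance sheets expand → +89B.
OMO sale (to banks) 405.5 billion kronor: just an asset swap on bank balance sheets → 0.
Net: 209 + 89 + 0 = +298 billion.

+298 billion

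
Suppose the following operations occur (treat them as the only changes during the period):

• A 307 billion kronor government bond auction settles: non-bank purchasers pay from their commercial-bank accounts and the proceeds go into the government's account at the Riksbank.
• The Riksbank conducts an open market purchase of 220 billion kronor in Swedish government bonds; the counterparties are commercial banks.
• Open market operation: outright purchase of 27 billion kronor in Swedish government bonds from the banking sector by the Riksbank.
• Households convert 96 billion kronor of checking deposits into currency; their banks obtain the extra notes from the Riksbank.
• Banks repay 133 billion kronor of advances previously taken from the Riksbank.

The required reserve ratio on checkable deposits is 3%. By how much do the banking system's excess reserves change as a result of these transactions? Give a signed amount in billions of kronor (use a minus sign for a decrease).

-276.91 billion

Government account inflow 307 billion kronor: reserves −307B, deposits −307B.
OMO purchase (from banks) 220 billion kronor: reserves +220B, deposits 0.
OMO purchase (from banks) 27 billion kronor: reserves +27B, deposits 0.
Currency withdrawal 96 billion kronor: reserves −96B, deposits −96B.
Discount-window repayment 133 billion kronor: reserves −133B, deposits 0.
Totals: Δreserves = −289B, Δdeposits = −403B.
Δrequired reserves = 3% × −403B = −12.09B.
Δexcess reserves = Δreserves − Δrequired = −289B − (−12.09B) = -276.91 billion.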